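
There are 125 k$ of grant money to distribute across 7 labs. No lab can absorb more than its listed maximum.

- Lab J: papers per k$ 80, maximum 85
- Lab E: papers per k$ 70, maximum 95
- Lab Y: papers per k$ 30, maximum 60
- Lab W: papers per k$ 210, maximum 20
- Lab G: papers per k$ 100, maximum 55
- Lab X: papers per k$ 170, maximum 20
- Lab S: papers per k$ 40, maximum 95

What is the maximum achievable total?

Order the labs by papers per k$: Lab W 210 > Lab X 170 > Lab G 100 > Lab J 80 > Lab E 70 > Lab S 40 > Lab Y 30.
Lab W: +20 to 20 (cap) → 105 left.
Give Lab X 20 to hit its cap of 20 → 85 left.
Lab G: +55 to 55 (cap) → 30 left.
Lab J: +30 (room for 85) → 30. Pool exhausted.
Total = 80×30 + 210×20 + 100×55 + 170×20 = 15500.

15500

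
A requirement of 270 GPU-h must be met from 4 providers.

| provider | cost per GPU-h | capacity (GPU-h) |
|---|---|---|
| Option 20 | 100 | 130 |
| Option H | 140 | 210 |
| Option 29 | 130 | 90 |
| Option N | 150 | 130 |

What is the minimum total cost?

31700

Cheapest first:
Option 20 at 100: take all 130 GPU-h → 140 still needed.
Option 29 (130): use full 90 → 50 GPU-h to go.
Take 50 from Option H at 140 to finish.
Option N: unused.
Cost = 130×100 + 90×130 + 50×140 = 31700.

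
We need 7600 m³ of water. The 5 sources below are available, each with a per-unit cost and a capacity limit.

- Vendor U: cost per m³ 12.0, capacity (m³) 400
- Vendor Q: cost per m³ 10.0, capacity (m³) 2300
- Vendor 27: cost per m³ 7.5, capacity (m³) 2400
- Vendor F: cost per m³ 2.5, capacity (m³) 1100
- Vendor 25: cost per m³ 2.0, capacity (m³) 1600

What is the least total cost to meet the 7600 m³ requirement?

49350

Cheapest first:
Vendor 25 (2.0): use full 1600 → 6000 m³ to go.
Vendor F (2.5): use full 1100 → 4900 m³ to go.
Take 2400 from Vendor 27 at 7.5 → need 2500 more.
Vendor Q (10.0): use full 2300 → 200 m³ to go.
Take 200 from Vendor U at 12.0 to finish.
Cost = 1600×2.0 + 1100×2.5 + 2400×7.5 + 2300×10.0 + 200×12.0 = 49350.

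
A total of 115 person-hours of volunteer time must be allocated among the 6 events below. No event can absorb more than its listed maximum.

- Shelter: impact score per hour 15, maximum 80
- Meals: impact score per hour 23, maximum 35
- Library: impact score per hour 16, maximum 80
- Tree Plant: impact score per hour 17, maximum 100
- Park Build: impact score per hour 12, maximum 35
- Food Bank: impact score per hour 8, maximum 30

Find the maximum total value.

2165

Order the events by impact score per hour: Meals 23 > Tree Plant 17 > Library 16 > Shelter 15 > Park Build 12 > Food Bank 8.
Meals: +35 to 35 (cap) → 80 left.
Tree Plant: +80 (room for 100) → 80. Pool exhausted.
Total = 23×35 + 17×80 = 2165.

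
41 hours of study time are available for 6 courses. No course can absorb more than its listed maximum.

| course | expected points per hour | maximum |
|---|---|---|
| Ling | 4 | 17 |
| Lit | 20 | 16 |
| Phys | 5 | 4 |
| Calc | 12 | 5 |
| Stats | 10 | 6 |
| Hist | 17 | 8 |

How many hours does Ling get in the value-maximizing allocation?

Highest expected points per hour first: Lit 20 > Hist 17 > Calc 12 > Stats 10 > Phys 5 > Ling 4.
Lit takes 16 to reach its cap of 16 — 25 left.
Give Hist 8 to hit its cap of 8 — 17 left.
Give Calc 5 to hit its cap of 5 — 12 left.
Stats takes 6 to reach its cap of 6 — 6 left.
Phys takes 4 to reach its cap of 4 — 2 left.
Ling: +2 (room for 17) → 2. Pool exhausted.

2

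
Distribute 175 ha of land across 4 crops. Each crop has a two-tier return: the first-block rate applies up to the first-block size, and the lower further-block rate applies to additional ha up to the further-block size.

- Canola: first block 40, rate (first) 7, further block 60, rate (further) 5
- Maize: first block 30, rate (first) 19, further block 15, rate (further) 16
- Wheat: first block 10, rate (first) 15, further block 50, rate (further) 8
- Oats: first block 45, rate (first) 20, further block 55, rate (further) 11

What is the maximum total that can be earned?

Treat each block as its own option and order by rate: Oats/T1 20 > Maize/T1 19 > Maize/T2 16 > Wheat/T1 15 > Oats/T2 11 > Wheat/T2 8 > Canola/T1 7 > Canola/T2 5.
Oats T1 at 20: fill all 45 → 130 left.
Maize/T1 (19): +30 → 100 left.
Maize/T2 (16): +15 → 85 left.
Fill Wheat T1 block (10 at 15) → 75 left.
Oats/T2 (11): +55 → 20 left.
Wheat T2 at 8: only 20 left, fill 20.
Total = 20×45 + 19×30 + 16×15 + 15×10 + 11×55 + 8×20 = 2625.

2625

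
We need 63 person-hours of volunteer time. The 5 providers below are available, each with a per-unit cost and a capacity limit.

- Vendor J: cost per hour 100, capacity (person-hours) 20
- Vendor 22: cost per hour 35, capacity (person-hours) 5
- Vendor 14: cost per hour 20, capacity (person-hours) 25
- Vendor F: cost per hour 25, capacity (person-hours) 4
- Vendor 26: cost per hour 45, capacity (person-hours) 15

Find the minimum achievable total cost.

2850

Cheapest first:
Take 25 from Vendor 14 at 20 — need 38 more.
Vendor F at 25: take all 4 person-hours — 34 still needed.
Take 5 from Vendor 22 at 35 — need 29 more.
Vendor 26 (45): use full 15 — 14 person-hours to go.
Vendor J (100): take the remaining 14 — done.
Cost = 25×20 + 4×25 + 5×35 + 15×45 + 14×100 = 2850.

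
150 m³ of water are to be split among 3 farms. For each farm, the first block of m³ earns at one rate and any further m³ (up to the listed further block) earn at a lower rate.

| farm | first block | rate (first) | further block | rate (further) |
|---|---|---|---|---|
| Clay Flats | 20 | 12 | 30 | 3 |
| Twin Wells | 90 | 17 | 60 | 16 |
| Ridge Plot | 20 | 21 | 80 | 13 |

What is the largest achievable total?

2590

Order all 6 blocks by rate: Ridge Plot/first 21 > Twin Wells/first 17 > Twin Wells/second 16 > Ridge Plot/second 13 > Clay Flats/first 12 > Clay Flats/second 3.
Ridge Plot/first (21): +20 → 130 left.
Twin Wells/first (17): +90 → 40 left.
Twin Wells second at 16: only 40 left, fill 40.
Total = 21×20 + 17×90 + 16×40 = 2590.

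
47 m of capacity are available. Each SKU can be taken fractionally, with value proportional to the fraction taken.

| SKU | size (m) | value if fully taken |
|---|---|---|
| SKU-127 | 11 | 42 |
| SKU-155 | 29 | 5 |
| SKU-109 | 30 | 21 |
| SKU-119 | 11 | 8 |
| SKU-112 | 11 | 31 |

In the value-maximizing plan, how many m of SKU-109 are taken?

Best value per unit of size first: SKU-127 42/11≈3.82, SKU-112 31/11≈2.82, SKU-119 8/11≈0.727, SKU-109 21/30≈0.7, SKU-155 5/29≈0.172.
SKU-127: take in full, 11 m for value 42 → 36 left.
All 11 m of SKU-112 fit (value 31) → 25 remain.
Take all of SKU-119 (11 m, value 8) → 14 m left.
Fill the last 14 m with part of SKU-109: 14/30 of it earns 9.8.

14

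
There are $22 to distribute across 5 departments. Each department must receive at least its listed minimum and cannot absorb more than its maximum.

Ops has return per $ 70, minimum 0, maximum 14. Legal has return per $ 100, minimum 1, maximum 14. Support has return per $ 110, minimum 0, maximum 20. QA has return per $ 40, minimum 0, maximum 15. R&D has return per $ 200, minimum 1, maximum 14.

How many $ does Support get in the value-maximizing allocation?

7

Meeting every minimum uses 0+1+0+0+1 = 2 $, leaving 20.
Highest return per $ first: R&D 200 > Support 110 > Legal 100 > Ops 70 > QA 40.
R&D takes 13 more to reach its cap of 14 → 7 left.
Support: +7 (room for 20) → 7. Pool exhausted.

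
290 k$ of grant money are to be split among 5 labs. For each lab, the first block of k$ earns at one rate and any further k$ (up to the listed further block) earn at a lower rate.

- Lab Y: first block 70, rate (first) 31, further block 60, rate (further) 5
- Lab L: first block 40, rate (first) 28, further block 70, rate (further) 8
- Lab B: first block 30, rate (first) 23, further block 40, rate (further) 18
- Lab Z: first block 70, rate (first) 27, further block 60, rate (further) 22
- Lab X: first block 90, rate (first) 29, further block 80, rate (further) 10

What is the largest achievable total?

8250

Rank every tier by rate: Lab Y/first 31 > Lab X/first 29 > Lab L/first 28 > Lab Z/first 27 > Lab B/first 23 > Lab Z/second 22 > Lab B/second 18 > Lab X/second 10 > Lab L/second 8 > Lab Y/second 5.
Lab Y first at 31: fill all 70 — 220 left.
Lab X/first (29): +90 — 130 left.
Lab L/first (28): +40 — 90 left.
Fill Lab Z first block (70 at 27) — 20 left.
Lab B/first: +20 of 30 at 23; pool empty.
Total = 31×70 + 29×90 + 28×40 + 27×70 + 23×20 = 8250.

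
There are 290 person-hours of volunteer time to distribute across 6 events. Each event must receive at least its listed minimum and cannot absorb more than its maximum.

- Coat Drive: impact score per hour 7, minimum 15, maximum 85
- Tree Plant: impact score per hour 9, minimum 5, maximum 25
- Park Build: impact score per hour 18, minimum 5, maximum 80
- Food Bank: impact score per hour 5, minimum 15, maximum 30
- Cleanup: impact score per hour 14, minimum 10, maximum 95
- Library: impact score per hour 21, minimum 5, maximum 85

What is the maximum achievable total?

Meeting every minimum uses 15+5+5+15+10+5 = 55 person-hours, leaving 235.
Highest impact score per hour first: Library 21 > Park Build 18 > Cleanup 14 > Tree Plant 9 > Coat Drive 7 > Food Bank 5.
Library takes 80 more to reach its cap of 85 ; 155 left.
Give Park Build 75 more to hit its cap of 80 ; 80 left.
Cleanup has room for 85 more but only 80 remain, so it gets 90.
Total = 7×15 + 9×5 + 18×80 + 5×15 + 14×90 + 21×85 = 4710.

4710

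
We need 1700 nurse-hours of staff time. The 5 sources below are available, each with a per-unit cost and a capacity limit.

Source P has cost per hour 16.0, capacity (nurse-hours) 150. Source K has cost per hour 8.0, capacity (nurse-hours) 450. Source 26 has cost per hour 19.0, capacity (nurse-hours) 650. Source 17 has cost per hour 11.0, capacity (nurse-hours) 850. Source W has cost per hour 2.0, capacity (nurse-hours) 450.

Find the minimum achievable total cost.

Use sources in increasing cost order.
Source W at 2.0: take all 450 nurse-hours — 1250 still needed.
Source K (8.0): use full 450 — 800 nurse-hours to go.
Source 17 at 11.0: take 800 of its 850 — requirement met.
Source P, Source 26: unused.
Cost = 450×2.0 + 450×8.0 + 800×11.0 = 13300.

13300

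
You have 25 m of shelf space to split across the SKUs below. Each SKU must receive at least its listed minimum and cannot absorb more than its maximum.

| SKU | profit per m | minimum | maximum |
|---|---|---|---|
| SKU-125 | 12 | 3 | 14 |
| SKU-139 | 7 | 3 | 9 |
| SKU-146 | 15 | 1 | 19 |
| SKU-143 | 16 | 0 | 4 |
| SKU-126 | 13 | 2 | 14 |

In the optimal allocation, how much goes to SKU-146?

Meeting every minimum uses 3+3+1+0+2 = 9 m, leaving 16.
Highest profit per m first: SKU-143 16 > SKU-146 15 > SKU-126 13 > SKU-125 12 > SKU-139 7.
Give SKU-143 4 more to hit its cap of 4 — 12 left.
SKU-146: +12 (room for 18) → 13. Pool exhausted.

13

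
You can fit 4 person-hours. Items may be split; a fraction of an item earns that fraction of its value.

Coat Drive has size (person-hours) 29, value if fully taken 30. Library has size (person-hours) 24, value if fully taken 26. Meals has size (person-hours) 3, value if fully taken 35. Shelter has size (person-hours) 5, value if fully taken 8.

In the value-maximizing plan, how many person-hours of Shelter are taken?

Sort by value density: Meals 35/3≈11.7, Shelter 8/5≈1.6, Library 26/24≈1.08, Coat Drive 30/29≈1.03.
Meals: take in full, 3 person-hours for value 35 ; 1 left.
Only 1 person-hours remain; take 1/5 of Shelter for value 8×1/5 = 1.6.

1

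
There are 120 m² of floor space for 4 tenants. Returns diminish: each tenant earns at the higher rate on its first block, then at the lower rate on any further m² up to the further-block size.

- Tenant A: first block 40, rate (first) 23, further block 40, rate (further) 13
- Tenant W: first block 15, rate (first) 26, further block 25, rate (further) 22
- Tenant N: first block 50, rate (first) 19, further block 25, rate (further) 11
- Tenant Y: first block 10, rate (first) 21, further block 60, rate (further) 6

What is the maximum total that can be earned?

Order all 8 blocks by rate: Tenant W/first 26 > Tenant A/first 23 > Tenant W/second 22 > Tenant Y/first 21 > Tenant N/first 19 > Tenant A/second 13 > Tenant N/second 11 > Tenant Y/second 6.
Fill Tenant W first block (15 at 26) → 105 left.
Tenant A first at 23: fill all 40 → 65 left.
Tenant W/second (22): +25 → 40 left.
Fill Tenant Y first block (10 at 21) → 30 left.
Tenant N/first: +30 of 50 at 19; pool empty.
Total = 26×15 + 23×40 + 22×25 + 21×10 + 19×30 = 2640.

2640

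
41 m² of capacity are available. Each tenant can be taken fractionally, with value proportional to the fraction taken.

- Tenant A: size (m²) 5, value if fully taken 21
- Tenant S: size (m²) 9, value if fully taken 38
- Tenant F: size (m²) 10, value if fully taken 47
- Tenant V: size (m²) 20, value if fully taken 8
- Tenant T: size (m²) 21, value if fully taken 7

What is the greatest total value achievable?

112.8

Best value per unit of size first: Tenant F 47/10≈4.7, Tenant S 38/9≈4.22, Tenant A 21/5≈4.2, Tenant V 8/20≈0.4, Tenant T 7/21≈0.333.
All 10 m² of Tenant F fit (value 47) → 31 remain.
All 9 m² of Tenant S fit (value 38) → 22 remain.
Take all of Tenant A (5 m², value 21) → 17 m² left.
Only 17 m² remain; take 17/20 of Tenant V for value 8×17/20 = 6.8.
Total value = 112.8.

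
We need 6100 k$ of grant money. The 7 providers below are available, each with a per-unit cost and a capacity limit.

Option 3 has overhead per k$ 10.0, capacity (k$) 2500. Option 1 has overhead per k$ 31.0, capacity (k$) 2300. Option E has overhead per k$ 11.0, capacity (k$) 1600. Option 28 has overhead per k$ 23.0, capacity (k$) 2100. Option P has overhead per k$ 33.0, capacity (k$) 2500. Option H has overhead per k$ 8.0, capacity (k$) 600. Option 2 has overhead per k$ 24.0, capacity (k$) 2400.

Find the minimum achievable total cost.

Fill from the cheapest provider first.
Take 600 from Option H at 8.0 → need 5500 more.
Take 2500 from Option 3 at 10.0 → need 3000 more.
Take 1600 from Option E at 11.0 → need 1400 more.
Option 28 at 23.0: take 1400 of its 2100 → requirement met.
Option 2, Option 1, Option P: unused.
Cost = 600×8.0 + 2500×10.0 + 1600×11.0 + 1400×23.0 = 79600.

79600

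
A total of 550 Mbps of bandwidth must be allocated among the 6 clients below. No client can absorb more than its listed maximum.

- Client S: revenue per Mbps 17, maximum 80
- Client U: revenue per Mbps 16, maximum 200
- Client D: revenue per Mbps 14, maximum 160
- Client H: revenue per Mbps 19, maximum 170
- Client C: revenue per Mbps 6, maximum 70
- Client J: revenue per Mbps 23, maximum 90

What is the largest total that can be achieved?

10000

Rank by revenue per Mbps: Client J 23 > Client H 19 > Client S 17 > Client U 16 > Client D 14 > Client C 6.
Client J: +90 to 90 (cap) — 460 left.
Client H takes 170 to reach its cap of 170 — 290 left.
Give Client S 80 to hit its cap of 80 — 210 left.
Client U takes 200 to reach its cap of 200 — 10 left.
Only 10 left; Client D takes them to reach 10.
Total = 17×80 + 16×200 + 14×10 + 19×170 + 23×90 = 10000.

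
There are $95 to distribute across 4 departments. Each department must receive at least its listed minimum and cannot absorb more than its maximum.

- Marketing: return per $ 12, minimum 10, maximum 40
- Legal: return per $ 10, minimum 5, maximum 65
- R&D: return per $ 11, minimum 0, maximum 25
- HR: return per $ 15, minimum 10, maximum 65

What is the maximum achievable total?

Meeting every minimum uses 10+5+0+10 = 25 $, leaving 70.
Highest return per $ first: HR 15 > Marketing 12 > R&D 11 > Legal 10.
Give HR 55 more to hit its cap of 65 ; 15 left.
Only 15 left; Marketing takes them to reach 25.
Total = 12×25 + 10×5 + 15×65 = 1325.

1325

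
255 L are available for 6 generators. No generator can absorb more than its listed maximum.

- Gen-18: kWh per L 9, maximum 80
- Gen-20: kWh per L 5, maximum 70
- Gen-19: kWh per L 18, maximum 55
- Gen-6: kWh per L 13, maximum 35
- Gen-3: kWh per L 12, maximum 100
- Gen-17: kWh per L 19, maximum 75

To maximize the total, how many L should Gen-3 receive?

Highest kWh per L first: Gen-17 19 > Gen-19 18 > Gen-6 13 > Gen-3 12 > Gen-18 9 > Gen-20 5.
Gen-17: +75 to 75 (cap) — 180 left.
Gen-19: +55 to 55 (cap) — 125 left.
Gen-6: +35 to 35 (cap) — 90 left.
Gen-3: +90 (room for 100) → 90. Pool exhausted.

90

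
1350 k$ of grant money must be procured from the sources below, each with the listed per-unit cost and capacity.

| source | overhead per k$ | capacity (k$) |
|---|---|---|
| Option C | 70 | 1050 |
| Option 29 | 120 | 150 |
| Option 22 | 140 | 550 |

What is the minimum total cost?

112500

Use sources in increasing cost order.
Option C at 70: take all 1050 k$ → 300 still needed.
Option 29 (120): use full 150 → 150 k$ to go.
Option 22 at 140: take 150 of its 550 → requirement met.
Cost = 1050×70 + 150×120 + 150×140 = 112500.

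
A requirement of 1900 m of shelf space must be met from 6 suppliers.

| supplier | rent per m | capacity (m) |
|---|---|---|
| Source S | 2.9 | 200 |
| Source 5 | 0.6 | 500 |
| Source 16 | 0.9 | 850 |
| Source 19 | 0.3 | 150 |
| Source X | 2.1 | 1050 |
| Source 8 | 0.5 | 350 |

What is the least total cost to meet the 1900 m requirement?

1390

Cheapest first:
Source 19 at 0.3: take all 150 m → 1750 still needed.
Source 8 (0.5): use full 350 → 1400 m to go.
Take 500 from Source 5 at 0.6 → need 900 more.
Take 850 from Source 16 at 0.9 → need 50 more.
Take 50 from Source X at 2.1 to finish.
Source S: unused.
Cost = 150×0.3 + 350×0.5 + 500×0.6 + 850×0.9 + 50×2.1 = 1390.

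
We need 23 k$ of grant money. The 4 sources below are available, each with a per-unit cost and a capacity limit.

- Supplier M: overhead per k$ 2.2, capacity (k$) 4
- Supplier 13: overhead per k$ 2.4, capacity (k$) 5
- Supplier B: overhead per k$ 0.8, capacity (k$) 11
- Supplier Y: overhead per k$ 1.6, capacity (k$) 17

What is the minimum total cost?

28

Use sources in increasing cost order.
Supplier B at 0.8: take all 11 k$ — 12 still needed.
Supplier Y at 1.6: take 12 of its 17 — requirement met.
Supplier M, Supplier 13: unused.
Cost = 11×0.8 + 12×1.6 = 28.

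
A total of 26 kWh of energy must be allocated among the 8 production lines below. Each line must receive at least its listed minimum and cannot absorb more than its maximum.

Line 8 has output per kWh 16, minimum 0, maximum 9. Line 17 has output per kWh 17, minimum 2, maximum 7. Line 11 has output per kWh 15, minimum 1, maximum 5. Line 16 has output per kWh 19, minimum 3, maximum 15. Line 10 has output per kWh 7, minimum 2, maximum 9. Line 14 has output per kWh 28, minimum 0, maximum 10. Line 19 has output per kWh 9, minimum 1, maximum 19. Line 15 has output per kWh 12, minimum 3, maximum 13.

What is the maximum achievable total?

521

Meeting every minimum uses 0+2+1+3+2+0+1+3 = 12 kWh, leaving 14.
Highest output per kWh first: Line 14 28 > Line 16 19 > Line 17 17 > Line 8 16 > Line 11 15 > Line 15 12 > Line 19 9 > Line 10 7.
Line 14 takes 10 more to reach its cap of 10 ; 4 left.
Line 16: +4 (room for 12) → 7. Pool exhausted.
Total = 17×2 + 15×1 + 19×7 + 7×2 + 28×10 + 9×1 + 12×3 = 521.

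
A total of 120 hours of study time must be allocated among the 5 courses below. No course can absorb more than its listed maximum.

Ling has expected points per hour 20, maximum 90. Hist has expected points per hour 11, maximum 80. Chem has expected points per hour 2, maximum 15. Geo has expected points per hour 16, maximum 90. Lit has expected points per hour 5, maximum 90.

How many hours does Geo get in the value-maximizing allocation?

Rank by expected points per hour: Ling 20 > Geo 16 > Hist 11 > Lit 5 > Chem 2.
Give Ling 90 to hit its cap of 90 → 30 left.
Only 30 left; Geo takes them to reach 30.

30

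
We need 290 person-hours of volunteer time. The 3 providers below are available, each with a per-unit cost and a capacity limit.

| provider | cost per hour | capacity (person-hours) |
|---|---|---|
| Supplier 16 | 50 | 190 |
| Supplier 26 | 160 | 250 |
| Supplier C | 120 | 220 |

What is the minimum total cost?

Fill from the cheapest provider first.
Supplier 16 at 50: take all 190 person-hours ; 100 still needed.
Supplier C (120): take the remaining 100 ; done.
Supplier 26: unused.
Cost = 190×50 + 100×120 = 21500.

21500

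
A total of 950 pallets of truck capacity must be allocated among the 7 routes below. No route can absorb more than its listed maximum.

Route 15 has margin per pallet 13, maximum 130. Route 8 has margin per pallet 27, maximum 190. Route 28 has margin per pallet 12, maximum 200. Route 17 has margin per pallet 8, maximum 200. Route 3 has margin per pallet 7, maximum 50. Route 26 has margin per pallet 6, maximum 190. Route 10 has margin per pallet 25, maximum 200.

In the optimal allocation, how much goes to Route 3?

30

Order the routes by margin per pallet: Route 8 27 > Route 10 25 > Route 15 13 > Route 28 12 > Route 17 8 > Route 3 7 > Route 26 6.
Route 8 takes 190 to reach its cap of 190 → 760 left.
Give Route 10 200 to hit its cap of 200 → 560 left.
Give Route 15 130 to hit its cap of 130 → 430 left.
Route 28 takes 200 to reach its cap of 200 → 230 left.
Route 17 takes 200 to reach its cap of 200 → 30 left.
Route 3 has room for 50 but only 30 remain, so it gets 30.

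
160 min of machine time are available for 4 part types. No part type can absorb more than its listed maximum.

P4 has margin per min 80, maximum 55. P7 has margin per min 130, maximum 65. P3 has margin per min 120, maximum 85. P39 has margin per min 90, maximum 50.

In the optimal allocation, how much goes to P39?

Rank by margin per min: P7 130 > P3 120 > P39 90 > P4 80.
Give P7 65 to hit its cap of 65 — 95 left.
Give P3 85 to hit its cap of 85 — 10 left.
Only 10 left; P39 takes them to reach 10.

10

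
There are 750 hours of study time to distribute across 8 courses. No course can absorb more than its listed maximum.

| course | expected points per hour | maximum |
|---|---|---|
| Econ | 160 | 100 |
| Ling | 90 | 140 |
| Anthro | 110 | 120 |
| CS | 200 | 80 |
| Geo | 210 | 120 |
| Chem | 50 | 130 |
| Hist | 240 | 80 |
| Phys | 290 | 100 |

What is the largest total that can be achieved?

131700

Rank by expected points per hour: Phys 290 > Hist 240 > Geo 210 > CS 200 > Econ 160 > Anthro 110 > Ling 90 > Chem 50.
Give Phys 100 to hit its cap of 100 — 650 left.
Hist takes 80 to reach its cap of 80 — 570 left.
Geo takes 120 to reach its cap of 120 — 450 left.
CS takes 80 to reach its cap of 80 — 370 left.
Econ takes 100 to reach its cap of 100 — 270 left.
Give Anthro 120 to hit its cap of 120 — 150 left.
Ling: +140 to 140 (cap) — 10 left.
Only 10 left; Chem takes them to reach 10.
Total = 160×100 + 90×140 + 110×120 + 200×80 + 210×120 + 50×10 + 240×80 + 290×100 = 131700.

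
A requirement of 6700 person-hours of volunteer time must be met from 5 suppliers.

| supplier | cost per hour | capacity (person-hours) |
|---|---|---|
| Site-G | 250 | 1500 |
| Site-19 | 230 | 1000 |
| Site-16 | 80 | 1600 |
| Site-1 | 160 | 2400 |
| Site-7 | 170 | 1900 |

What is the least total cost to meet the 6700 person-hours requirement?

Use suppliers in increasing cost order.
Site-16 at 80: take all 1600 person-hours ; 5100 still needed.
Site-1 at 160: take all 2400 person-hours ; 2700 still needed.
Take 1900 from Site-7 at 170 ; need 800 more.
Site-19 (230): take the remaining 800 ; done.
Site-G: unused.
Cost = 1600×80 + 2400×160 + 1900×170 + 800×230 = 1019000.

1019000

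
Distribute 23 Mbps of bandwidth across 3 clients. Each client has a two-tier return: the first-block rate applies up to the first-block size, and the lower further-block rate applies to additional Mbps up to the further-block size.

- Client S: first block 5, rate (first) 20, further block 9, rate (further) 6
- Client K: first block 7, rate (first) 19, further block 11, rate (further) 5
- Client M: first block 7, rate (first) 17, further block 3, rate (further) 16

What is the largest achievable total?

406

Rank every tier by rate: Client S/T1 20 > Client K/T1 19 > Client M/T1 17 > Client M/T2 16 > Client S/T2 6 > Client K/T2 5.
Client S T1 at 20: fill all 5 → 18 left.
Fill Client K T1 block (7 at 19) → 11 left.
Fill Client M T1 block (7 at 17) → 4 left.
Client M/T2 (16): +3 → 1 left.
1 remain; put them into Client S T2 at 6.
Total = 20×5 + 19×7 + 17×7 + 16×3 + 6×1 = 406.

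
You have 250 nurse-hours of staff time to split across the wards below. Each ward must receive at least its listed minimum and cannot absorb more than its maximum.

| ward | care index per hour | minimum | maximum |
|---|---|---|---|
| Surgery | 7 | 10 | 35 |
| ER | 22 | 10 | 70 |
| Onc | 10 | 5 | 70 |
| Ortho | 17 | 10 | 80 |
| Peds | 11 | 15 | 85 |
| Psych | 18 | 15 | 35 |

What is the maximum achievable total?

Meeting every minimum uses 10+10+5+10+15+15 = 65 nurse-hours, leaving 185.
Rank by care index per hour: ER 22 > Psych 18 > Ortho 17 > Peds 11 > Onc 10 > Surgery 7.
ER: +60 to 70 (cap) → 125 left.
Psych: +20 to 35 (cap) → 105 left.
Give Ortho 70 more to hit its cap of 80 → 35 left.
Only 35 left; Peds takes them to reach 50.
Total = 7×10 + 22×70 + 10×5 + 17×80 + 11×50 + 18×35 = 4200.

4200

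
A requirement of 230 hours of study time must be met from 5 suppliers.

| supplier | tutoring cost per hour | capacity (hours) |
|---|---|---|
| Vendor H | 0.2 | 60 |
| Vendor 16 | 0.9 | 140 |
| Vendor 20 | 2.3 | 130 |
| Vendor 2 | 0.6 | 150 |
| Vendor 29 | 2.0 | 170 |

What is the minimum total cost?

120

Fill from the cheapest supplier first.
Vendor H at 0.2: take all 60 hours — 170 still needed.
Take 150 from Vendor 2 at 0.6 — need 20 more.
Take 20 from Vendor 16 at 0.9 to finish.
Vendor 29, Vendor 20: unused.
Cost = 60×0.2 + 150×0.6 + 20×0.9 = 120.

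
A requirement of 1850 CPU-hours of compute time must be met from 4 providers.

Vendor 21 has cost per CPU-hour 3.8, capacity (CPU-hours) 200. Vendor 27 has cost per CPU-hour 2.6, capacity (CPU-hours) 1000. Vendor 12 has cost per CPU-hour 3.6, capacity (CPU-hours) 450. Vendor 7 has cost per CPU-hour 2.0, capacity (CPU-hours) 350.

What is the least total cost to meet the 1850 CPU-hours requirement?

Use providers in increasing cost order.
Take 350 from Vendor 7 at 2.0 → need 1500 more.
Vendor 27 (2.6): use full 1000 → 500 CPU-hours to go.
Vendor 12 (3.6): use full 450 → 50 CPU-hours to go.
Take 50 from Vendor 21 at 3.8 to finish.
Cost = 350×2.0 + 1000×2.6 + 450×3.6 + 50×3.8 = 5110.

5110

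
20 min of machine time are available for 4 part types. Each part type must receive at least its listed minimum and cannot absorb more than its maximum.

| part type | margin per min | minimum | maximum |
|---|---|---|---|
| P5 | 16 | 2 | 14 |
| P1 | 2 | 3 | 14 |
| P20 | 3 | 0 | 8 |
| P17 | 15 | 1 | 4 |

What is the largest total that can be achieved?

Meeting every minimum uses 2+3+0+1 = 6 min, leaving 14.
Highest margin per min first: P5 16 > P17 15 > P20 3 > P1 2.
Give P5 12 more to hit its cap of 14 — 2 left.
P17 has room for 3 more but only 2 remain, so it gets 3.
Total = 16×14 + 2×3 + 15×3 = 275.

275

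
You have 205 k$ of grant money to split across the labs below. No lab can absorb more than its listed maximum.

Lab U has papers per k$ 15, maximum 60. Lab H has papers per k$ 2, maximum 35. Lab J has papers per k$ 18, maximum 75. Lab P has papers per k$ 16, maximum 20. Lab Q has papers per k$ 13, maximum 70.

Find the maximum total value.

3220

Order the labs by papers per k$: Lab J 18 > Lab P 16 > Lab U 15 > Lab Q 13 > Lab H 2.
Lab J: +75 to 75 (cap) ; 130 left.
Lab P takes 20 to reach its cap of 20 ; 110 left.
Lab U takes 60 to reach its cap of 60 ; 50 left.
Lab Q has room for 70 but only 50 remain, so it gets 50.
Total = 15×60 + 18×75 + 16×20 + 13×50 = 3220.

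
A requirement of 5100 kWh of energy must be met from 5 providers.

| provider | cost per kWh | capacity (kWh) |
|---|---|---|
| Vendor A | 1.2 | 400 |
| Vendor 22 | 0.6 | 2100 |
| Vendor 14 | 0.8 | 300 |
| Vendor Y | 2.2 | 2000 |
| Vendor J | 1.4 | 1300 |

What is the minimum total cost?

Use providers in increasing cost order.
Vendor 22 at 0.6: take all 2100 kWh ; 3000 still needed.
Vendor 14 (0.8): use full 300 ; 2700 kWh to go.
Vendor A (1.2): use full 400 ; 2300 kWh to go.
Vendor J (1.4): use full 1300 ; 1000 kWh to go.
Vendor Y at 2.2: take 1000 of its 2000 ; requirement met.
Cost = 2100×0.6 + 300×0.8 + 400×1.2 + 1300×1.4 + 1000×2.2 = 6000.

6000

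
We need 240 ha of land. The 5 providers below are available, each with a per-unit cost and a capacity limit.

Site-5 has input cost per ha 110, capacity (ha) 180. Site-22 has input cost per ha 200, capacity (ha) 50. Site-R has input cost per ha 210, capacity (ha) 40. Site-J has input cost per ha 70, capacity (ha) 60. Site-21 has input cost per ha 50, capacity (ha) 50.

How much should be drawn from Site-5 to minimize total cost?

130

Fill from the cheapest provider first.
Site-21 (50): use full 50 ; 190 ha to go.
Site-J at 70: take all 60 ha ; 130 still needed.
Take 130 from Site-5 at 110 to finish.
Site-22, Site-R: unused.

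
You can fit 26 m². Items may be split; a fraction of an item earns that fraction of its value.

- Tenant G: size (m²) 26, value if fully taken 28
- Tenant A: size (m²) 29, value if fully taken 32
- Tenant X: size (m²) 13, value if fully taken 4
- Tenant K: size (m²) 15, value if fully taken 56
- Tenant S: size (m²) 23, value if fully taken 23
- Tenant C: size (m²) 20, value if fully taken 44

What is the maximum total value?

80.2

Rank by value-to-size ratio: Tenant K 56/15≈3.73, Tenant C 44/20≈2.2, Tenant A 32/29≈1.1, Tenant G 28/26≈1.08, Tenant S 23/23≈1, Tenant X 4/13≈0.308.
All 15 m² of Tenant K fit (value 56) → 11 remain.
Only 11 m² remain; take 11/20 of Tenant C for value 44×11/20 = 24.2.
Total value = 80.2.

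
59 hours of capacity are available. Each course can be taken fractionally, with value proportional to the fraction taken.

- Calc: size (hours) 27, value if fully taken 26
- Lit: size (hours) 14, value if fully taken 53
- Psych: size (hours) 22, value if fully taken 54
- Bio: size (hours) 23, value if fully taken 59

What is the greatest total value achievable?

Rank by value-to-size ratio: Lit 53/14≈3.79, Bio 59/23≈2.57, Psych 54/22≈2.45, Calc 26/27≈0.963.
All 14 hours of Lit fit (value 53) — 45 remain.
Bio: take in full, 23 hours for value 59 — 22 left.
All 22 hours of Psych fit (value 54) — 0 remain.
Total value = 166.

166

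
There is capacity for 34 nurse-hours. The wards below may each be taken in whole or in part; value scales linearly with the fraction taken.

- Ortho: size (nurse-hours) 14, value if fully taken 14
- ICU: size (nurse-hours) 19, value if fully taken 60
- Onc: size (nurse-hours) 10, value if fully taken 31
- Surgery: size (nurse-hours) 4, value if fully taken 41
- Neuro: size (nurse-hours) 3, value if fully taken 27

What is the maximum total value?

152.8

Best value per unit of size first: Surgery 41/4≈10.2, Neuro 27/3≈9, ICU 60/19≈3.16, Onc 31/10≈3.1, Ortho 14/14≈1.
Surgery: take in full, 4 nurse-hours for value 41 ; 30 left.
All 3 nurse-hours of Neuro fit (value 27) ; 27 remain.
ICU: take in full, 19 nurse-hours for value 60 ; 8 left.
Fill the last 8 nurse-hours with part of Onc: 8/10 of it earns 24.8.
Total value = 152.8.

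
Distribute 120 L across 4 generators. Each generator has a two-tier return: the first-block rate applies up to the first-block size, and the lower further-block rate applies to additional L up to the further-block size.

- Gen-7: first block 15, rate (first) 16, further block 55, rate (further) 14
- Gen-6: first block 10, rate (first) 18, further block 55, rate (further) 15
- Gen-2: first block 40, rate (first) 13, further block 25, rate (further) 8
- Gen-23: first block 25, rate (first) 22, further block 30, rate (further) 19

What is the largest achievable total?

2140

Rank every tier by rate: Gen-23/T1 22 > Gen-23/T2 19 > Gen-6/T1 18 > Gen-7/T1 16 > Gen-6/T2 15 > Gen-7/T2 14 > Gen-2/T1 13 > Gen-2/T2 8.
Fill Gen-23 T1 block (25 at 22) → 95 left.
Gen-23/T2 (19): +30 → 65 left.
Gen-6 T1 at 18: fill all 10 → 55 left.
Fill Gen-7 T1 block (15 at 16) → 40 left.
Gen-6/T2: +40 of 55 at 15; pool empty.
Total = 22×25 + 19×30 + 18×10 + 16×15 + 15×40 = 2140.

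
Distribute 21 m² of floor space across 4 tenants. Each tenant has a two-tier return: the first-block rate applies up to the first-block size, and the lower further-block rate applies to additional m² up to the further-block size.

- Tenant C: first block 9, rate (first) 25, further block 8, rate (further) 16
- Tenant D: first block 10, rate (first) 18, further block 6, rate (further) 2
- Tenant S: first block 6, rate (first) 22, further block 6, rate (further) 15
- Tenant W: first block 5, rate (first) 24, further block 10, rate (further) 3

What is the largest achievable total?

495

Treat each block as its own option and order by rate: Tenant C/tier1 25 > Tenant W/tier1 24 > Tenant S/tier1 22 > Tenant D/tier1 18 > Tenant C/tier2 16 > Tenant S/tier2 15 > Tenant W/tier2 3 > Tenant D/tier2 2.
Fill Tenant C tier1 block (9 at 25) → 12 left.
Tenant W tier1 at 24: fill all 5 → 7 left.
Tenant S/tier1 (22): +6 → 1 left.
1 remain; put them into Tenant D tier1 at 18.
Total = 25×9 + 24×5 + 22×6 + 18×1 = 495.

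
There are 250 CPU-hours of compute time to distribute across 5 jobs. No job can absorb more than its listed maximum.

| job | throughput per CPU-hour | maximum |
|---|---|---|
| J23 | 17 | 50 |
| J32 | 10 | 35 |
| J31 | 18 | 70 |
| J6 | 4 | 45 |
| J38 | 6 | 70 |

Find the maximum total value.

2980

Order the jobs by throughput per CPU-hour: J31 18 > J23 17 > J32 10 > J38 6 > J6 4.
Give J31 70 to hit its cap of 70 ; 180 left.
Give J23 50 to hit its cap of 50 ; 130 left.
J32 takes 35 to reach its cap of 35 ; 95 left.
J38 takes 70 to reach its cap of 70 ; 25 left.
J6 has room for 45 but only 25 remain, so it gets 25.
Total = 17×50 + 10×35 + 18×70 + 4×25 + 6×70 = 2980.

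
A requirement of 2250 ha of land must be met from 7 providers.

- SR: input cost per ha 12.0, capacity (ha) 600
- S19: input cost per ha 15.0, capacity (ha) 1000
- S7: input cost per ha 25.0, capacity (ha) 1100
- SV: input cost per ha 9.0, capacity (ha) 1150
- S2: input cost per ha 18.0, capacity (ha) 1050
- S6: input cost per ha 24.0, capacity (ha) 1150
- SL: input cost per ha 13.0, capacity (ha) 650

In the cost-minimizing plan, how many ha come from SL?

500

Fill from the cheapest provider first.
SV (9.0): use full 1150 ; 1100 ha to go.
SR at 12.0: take all 600 ha ; 500 still needed.
Take 500 from SL at 13.0 to finish.
S19, S2, S6, S7: unused.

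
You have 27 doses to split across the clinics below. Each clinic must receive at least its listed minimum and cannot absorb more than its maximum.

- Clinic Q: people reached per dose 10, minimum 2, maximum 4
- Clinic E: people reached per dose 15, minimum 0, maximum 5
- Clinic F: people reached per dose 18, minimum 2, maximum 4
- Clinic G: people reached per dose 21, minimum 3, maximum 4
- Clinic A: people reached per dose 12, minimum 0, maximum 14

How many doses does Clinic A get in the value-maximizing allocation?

12

Meeting every minimum uses 2+0+2+3+0 = 7 doses, leaving 20.
Rank by people reached per dose: Clinic G 21 > Clinic F 18 > Clinic E 15 > Clinic A 12 > Clinic Q 10.
Clinic G: +1 to 4 (cap) — 19 left.
Give Clinic F 2 more to hit its cap of 4 — 17 left.
Clinic E takes 5 more to reach its cap of 5 — 12 left.
Clinic A: +12 (room for 14) → 12. Pool exhausted.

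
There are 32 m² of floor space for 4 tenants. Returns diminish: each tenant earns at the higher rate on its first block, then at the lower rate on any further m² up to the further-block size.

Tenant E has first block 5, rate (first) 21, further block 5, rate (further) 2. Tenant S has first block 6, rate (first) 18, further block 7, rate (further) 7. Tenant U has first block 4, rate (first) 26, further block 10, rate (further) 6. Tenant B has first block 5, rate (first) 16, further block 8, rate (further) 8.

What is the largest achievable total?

489

Order all 8 blocks by rate: Tenant U/first 26 > Tenant E/first 21 > Tenant S/first 18 > Tenant B/first 16 > Tenant B/second 8 > Tenant S/second 7 > Tenant U/second 6 > Tenant E/second 2.
Tenant U first at 26: fill all 4 — 28 left.
Tenant E/first (21): +5 — 23 left.
Fill Tenant S first block (6 at 18) — 17 left.
Fill Tenant B first block (5 at 16) — 12 left.
Tenant B/second (8): +8 — 4 left.
4 remain; put them into Tenant S second at 7.
Total = 26×4 + 21×5 + 18×6 + 16×5 + 8×8 + 7×4 = 489.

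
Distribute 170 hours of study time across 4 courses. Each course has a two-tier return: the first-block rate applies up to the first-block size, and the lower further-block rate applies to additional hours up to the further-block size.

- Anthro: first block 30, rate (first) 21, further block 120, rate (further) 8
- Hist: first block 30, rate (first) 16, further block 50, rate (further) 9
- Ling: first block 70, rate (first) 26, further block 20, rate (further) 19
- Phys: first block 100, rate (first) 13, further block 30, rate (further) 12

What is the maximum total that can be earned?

Order all 8 blocks by rate: Ling/tier1 26 > Anthro/tier1 21 > Ling/tier2 19 > Hist/tier1 16 > Phys/tier1 13 > Phys/tier2 12 > Hist/tier2 9 > Anthro/tier2 8.
Fill Ling tier1 block (70 at 26) — 100 left.
Anthro tier1 at 21: fill all 30 — 70 left.
Ling tier2 at 19: fill all 20 — 50 left.
Hist/tier1 (16): +30 — 20 left.
Phys tier1 at 13: only 20 left, fill 20.
Total = 26×70 + 21×30 + 19×20 + 16×30 + 13×20 = 3570.

3570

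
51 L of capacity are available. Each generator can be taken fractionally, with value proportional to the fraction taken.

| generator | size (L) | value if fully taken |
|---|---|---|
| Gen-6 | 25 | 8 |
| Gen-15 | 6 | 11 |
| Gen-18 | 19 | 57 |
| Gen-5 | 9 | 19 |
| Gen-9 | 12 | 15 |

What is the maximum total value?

103.6

Rank by value-to-size ratio: Gen-18 57/19≈3, Gen-5 19/9≈2.11, Gen-15 11/6≈1.83, Gen-9 15/12≈1.25, Gen-6 8/25≈0.32.
All 19 L of Gen-18 fit (value 57) ; 32 remain.
All 9 L of Gen-5 fit (value 19) ; 23 remain.
All 6 L of Gen-15 fit (value 11) ; 17 remain.
Gen-9: take in full, 12 L for value 15 ; 5 left.
Only 5 L remain; take 5/25 of Gen-6 for value 8×5/25 = 1.6.
Total value = 103.6.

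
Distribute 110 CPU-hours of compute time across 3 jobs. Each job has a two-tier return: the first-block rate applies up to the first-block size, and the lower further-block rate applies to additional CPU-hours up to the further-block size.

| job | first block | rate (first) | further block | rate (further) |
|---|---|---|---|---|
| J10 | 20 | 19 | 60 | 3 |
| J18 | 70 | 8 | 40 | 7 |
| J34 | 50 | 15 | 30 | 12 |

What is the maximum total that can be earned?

1570

Rank every tier by rate: J10/first 19 > J34/first 15 > J34/second 12 > J18/first 8 > J18/second 7 > J10/second 3.
Fill J10 first block (20 at 19) → 90 left.
Fill J34 first block (50 at 15) → 40 left.
J34/second (12): +30 → 10 left.
J18/first: +10 of 70 at 8; pool empty.
Total = 19×20 + 15×50 + 12×30 + 8×10 = 1570.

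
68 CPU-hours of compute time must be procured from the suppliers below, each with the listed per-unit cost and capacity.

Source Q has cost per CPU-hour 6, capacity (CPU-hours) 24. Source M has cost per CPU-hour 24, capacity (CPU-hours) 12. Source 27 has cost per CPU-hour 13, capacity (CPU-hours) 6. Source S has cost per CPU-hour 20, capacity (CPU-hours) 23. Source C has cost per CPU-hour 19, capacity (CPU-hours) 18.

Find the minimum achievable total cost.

964

Fill from the cheapest supplier first.
Source Q at 6: take all 24 CPU-hours ; 44 still needed.
Source 27 at 13: take all 6 CPU-hours ; 38 still needed.
Source C at 19: take all 18 CPU-hours ; 20 still needed.
Source S at 20: take 20 of its 23 ; requirement met.
Source M: unused.
Cost = 24×6 + 6×13 + 18×19 + 20×20 = 964.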